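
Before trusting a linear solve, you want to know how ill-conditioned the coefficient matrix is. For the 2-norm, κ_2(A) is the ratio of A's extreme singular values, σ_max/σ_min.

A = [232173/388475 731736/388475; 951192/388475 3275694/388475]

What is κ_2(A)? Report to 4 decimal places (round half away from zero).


189.5000

M = AᵀA = [570297753/89775625 1954612296/89775625; 1954612296/89775625 6701730372/89775625]. tr(M)=11635245/143641, det(M)=26244/143641
solving λ² − 11635245/143641·λ + 26244/143641 = 0 gives λ = 81, 324/143641
σ_max=√81=9, σ_min=√(324/143641)=(18/379) → κ = 189.5000


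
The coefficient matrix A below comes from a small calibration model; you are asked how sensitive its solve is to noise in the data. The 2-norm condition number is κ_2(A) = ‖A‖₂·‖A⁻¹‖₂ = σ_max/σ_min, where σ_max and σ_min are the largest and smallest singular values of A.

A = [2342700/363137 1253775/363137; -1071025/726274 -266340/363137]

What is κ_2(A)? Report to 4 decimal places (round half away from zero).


156.3000

form AᵀA = [13741860625/313785796 1832151750/78446449; 1832151750/78446449 977328225/78446449] with trace 61076725/1085764 and determinant 140625/1085764
solving λ² − 61076725/1085764·λ + 140625/1085764 = 0 gives λ = 225/4, 625/271441
σ_max=√(225/4)=(15/2), σ_min=√(625/271441)=(25/521) → κ = 156.3000


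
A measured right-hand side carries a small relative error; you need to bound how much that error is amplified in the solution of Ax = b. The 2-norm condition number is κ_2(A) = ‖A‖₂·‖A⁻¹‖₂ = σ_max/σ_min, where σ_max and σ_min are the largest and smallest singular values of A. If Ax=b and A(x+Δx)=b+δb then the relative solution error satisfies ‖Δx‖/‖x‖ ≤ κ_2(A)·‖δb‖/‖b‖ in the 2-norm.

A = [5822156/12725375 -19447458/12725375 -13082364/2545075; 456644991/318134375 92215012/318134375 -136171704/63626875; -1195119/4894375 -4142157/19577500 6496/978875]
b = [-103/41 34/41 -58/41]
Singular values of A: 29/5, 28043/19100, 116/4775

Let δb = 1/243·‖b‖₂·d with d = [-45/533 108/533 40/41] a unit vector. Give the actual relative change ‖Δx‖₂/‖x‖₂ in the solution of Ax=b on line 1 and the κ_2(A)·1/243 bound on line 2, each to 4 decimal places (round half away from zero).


0.0123
0.9825

σ_max = 29/5, σ_min = 116/4775
κ_2(A) = (29/5) / (116/4775) = 238.7500
worst-case relative error ≤ 238.7500 × 1/243 = 0.9825
solve Ax = b  →  x = [-22.6785 32.5084 -11.1948]
‖b‖ = 3.0000, ‖x‖ = 41.1878
Δx = A⁻¹·δb where δb = 1/243·3.0000·d; ‖Δx‖ = 0.5082
dividing the unrounded norms, ‖Δx‖/‖x‖ = 0.0123
tightness: 0.0123 against a bound of 0.9825 (unrounded ratio ≈ 0.0126)


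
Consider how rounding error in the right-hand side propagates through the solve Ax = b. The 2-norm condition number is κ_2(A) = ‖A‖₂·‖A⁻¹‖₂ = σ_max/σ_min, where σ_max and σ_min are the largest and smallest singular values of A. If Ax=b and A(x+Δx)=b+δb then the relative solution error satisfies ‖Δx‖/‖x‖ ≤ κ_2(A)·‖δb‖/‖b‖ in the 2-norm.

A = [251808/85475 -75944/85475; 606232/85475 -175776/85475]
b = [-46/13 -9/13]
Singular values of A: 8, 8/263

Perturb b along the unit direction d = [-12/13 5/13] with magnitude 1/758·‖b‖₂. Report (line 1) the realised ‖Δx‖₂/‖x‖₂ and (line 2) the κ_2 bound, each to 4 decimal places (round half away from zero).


largest singular value 8, smallest 8/263
κ_2(A) = 8 / (8/263) = 263.0000
perturbation bound = 263.0000·1/758 = 0.3470
solve Ax = b  →  x = [27.3750 94.7500]
2-norm of b is 3.6056; of x, 98.6253
δb = ε·‖b‖·d = [-0.0044 0.0018]; solving A·Δx = δb gives ‖Δx‖ = 0.1564
relative error = 0.0016
tightness: 0.0016 against a bound of 0.3470 (unrounded ratio ≈ 0.0046)

0.0016
0.3470


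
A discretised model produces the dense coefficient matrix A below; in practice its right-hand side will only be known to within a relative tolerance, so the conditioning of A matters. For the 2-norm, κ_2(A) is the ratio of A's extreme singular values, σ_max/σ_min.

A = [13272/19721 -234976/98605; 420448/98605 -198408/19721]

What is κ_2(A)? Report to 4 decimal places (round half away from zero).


37.0000

form AᵀA = [107781184/5784025 -51480576/1156805; -51480576/1156805 618296896/5784025] with trace 859264/6845 and determinant 9834496/855625
char-poly roots: 3136/25 and 3136/34225
so κ_2 = √((3136/25) / (3136/34225)) = 37.0000


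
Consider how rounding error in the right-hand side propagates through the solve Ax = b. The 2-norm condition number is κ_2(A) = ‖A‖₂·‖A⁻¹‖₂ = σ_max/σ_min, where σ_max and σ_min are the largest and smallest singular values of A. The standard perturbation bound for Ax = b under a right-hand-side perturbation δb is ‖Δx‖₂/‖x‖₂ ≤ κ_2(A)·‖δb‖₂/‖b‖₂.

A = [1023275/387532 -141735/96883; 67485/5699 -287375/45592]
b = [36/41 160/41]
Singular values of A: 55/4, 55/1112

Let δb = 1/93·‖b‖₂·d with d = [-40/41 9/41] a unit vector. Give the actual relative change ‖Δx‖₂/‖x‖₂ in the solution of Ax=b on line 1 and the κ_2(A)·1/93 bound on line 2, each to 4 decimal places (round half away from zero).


2.9892
2.9892

from the listed singular values, σ₁ = 55/4, σ_n = 55/1112
κ_2(A) = (55/4) / (55/1112) = 278.0000
perturbation bound = 278.0000·1/93 = 2.9892
solve Ax = b  →  x = [0.2567 -0.1369]
‖b‖ = 4.0000, ‖x‖ = 0.2909
re-solving with b+δb shifts x by Δx of norm 0.8696
realised ‖Δx‖/‖x‖ = 2.9892
realised/bound = 1 exactly: the bound is attained for this b and d


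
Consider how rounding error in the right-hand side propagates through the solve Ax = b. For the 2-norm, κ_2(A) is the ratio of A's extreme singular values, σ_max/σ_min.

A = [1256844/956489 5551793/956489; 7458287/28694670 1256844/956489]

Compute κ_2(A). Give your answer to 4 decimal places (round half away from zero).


M = AᵀA = [878832362449/489818016900 21684120058/2721211205; 21684120058/2721211205 19275468385/544242241]. tr(M)=10842804229/291384900, det(M)=13845841/291384900
eigenvalues of AᵀA: λ = (tr ± √(tr²−4·det))/2 = 3721/100, 3721/2913849
κ_2(A) = √(λ_max/λ_min) = √((3721/100) / (3721/2913849)) = 170.7000

170.7000


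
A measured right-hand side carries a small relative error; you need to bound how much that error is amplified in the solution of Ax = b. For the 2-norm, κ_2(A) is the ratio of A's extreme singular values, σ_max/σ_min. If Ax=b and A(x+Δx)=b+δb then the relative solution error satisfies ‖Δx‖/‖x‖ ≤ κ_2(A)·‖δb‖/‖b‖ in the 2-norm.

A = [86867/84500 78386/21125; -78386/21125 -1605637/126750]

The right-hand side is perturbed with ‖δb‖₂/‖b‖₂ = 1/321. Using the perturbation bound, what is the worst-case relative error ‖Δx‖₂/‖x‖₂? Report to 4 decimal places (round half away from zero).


0.7897

form AᵀA = [33873829/2284880 43543423/856830; 43543423/856830 895765541/5140980] with trace 777585325/4112784 and determinant 9150625/16451136
solving λ² − 777585325/4112784·λ + 9150625/16451136 = 0 gives λ = 3025/16, 3025/1028196
σ_max=√(3025/16)=(55/4), σ_min=√(3025/1028196)=(55/1014) → κ = 253.5000
worst-case relative error ≤ 253.5000 × 1/321 = 0.7897


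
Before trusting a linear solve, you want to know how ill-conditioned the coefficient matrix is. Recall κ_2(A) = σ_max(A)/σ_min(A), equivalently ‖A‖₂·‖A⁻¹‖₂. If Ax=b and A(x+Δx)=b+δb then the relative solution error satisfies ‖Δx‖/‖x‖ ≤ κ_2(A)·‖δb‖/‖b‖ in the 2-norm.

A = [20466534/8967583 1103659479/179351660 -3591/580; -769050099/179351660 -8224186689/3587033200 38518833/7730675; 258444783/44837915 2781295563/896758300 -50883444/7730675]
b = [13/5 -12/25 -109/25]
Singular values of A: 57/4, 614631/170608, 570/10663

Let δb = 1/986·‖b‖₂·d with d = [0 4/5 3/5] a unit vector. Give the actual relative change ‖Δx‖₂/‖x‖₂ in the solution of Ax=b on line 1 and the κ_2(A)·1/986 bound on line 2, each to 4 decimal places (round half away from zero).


0.0017
0.2704

σ_max = 57/4, σ_min = 570/10663
κ = σ_max/σ_min = (57/4)/(570/10663) = 266.5750
bound on ‖Δx‖/‖x‖: κ·ε = 266.5750·1/986 = 0.2704
solve Ax = b  →  x = [-30.2293 -27.2565 -38.6534]
‖b‖₂ = 5.0990 and ‖x‖₂ = 56.1321
re-solving with b+δb shifts x by Δx of norm 0.0967
realised ‖Δx‖/‖x‖ = 0.0017
so the bound overstates the realised error by a factor of ≈ 156.8698 (computed from the unrounded values)


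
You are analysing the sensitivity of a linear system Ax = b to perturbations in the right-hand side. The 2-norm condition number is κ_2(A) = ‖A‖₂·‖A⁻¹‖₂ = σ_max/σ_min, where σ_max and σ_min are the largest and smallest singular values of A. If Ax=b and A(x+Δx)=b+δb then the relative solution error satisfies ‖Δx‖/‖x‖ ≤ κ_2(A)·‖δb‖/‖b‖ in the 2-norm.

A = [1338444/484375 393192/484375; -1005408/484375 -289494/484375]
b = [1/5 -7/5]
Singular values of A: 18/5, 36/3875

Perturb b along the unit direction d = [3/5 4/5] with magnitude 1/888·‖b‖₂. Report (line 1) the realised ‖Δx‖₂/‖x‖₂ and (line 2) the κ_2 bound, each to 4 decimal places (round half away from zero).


0.0016
0.4364

σ_max = 18/5, σ_min = 36/3875
condition number: (18/5) ÷ (36/3875) = 387.5000
κ_2(A)·‖δb‖/‖b‖ = 0.4364
solve Ax = b  →  x = [30.4056 -103.2556]
2-norm of b is 1.4142; of x, 107.6392
δb = ε·‖b‖·d = [0.0010 0.0013]; solving A·Δx = δb gives ‖Δx‖ = 0.1714
realised ‖Δx‖/‖x‖ = 0.0016
tightness: 0.0016 against a bound of 0.4364 (unrounded ratio ≈ 0.0036)


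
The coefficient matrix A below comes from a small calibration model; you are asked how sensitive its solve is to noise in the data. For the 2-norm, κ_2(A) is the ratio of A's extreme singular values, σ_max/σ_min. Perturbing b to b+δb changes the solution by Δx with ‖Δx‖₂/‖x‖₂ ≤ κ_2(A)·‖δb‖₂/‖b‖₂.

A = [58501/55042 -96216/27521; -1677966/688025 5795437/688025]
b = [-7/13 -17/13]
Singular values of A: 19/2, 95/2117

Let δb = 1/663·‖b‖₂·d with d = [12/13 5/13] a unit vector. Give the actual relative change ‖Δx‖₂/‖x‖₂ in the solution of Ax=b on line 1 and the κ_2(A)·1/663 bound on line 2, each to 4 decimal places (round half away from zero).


0.0021
0.3193

from the listed singular values, σ₁ = 19/2, σ_n = 95/2117
condition number: (19/2) ÷ (95/2117) = 211.7000
perturbation bound = 211.7000·1/663 = 0.3193
solve Ax = b  →  x = [-21.3634 -6.3406]
‖b‖₂ = 1.4142 and ‖x‖₂ = 22.2845
Δx = A⁻¹·δb where δb = 1/663·1.4142·d; ‖Δx‖ = 0.0475
realised ‖Δx‖/‖x‖ = 0.0021
tightness: 0.0021 against a bound of 0.3193 (unrounded ratio ≈ 0.0067)


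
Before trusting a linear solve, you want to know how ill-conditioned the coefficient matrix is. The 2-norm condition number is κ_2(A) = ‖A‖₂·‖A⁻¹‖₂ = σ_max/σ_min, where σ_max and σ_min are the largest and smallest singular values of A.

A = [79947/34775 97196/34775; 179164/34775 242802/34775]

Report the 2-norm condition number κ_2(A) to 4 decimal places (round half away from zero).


53.5000

AᵀA = [45551789/1431125 60676812/1431125; 60676812/1431125 80946596/1431125]; tr = 25299677/286225, det = 19518724/7155625
eigenvalues of AᵀA: λ = (tr ± √(tr²−4·det))/2 = 2209/25, 8836/286225
κ = σ_max/σ_min = (47/5)/(94/535) = 53.5000


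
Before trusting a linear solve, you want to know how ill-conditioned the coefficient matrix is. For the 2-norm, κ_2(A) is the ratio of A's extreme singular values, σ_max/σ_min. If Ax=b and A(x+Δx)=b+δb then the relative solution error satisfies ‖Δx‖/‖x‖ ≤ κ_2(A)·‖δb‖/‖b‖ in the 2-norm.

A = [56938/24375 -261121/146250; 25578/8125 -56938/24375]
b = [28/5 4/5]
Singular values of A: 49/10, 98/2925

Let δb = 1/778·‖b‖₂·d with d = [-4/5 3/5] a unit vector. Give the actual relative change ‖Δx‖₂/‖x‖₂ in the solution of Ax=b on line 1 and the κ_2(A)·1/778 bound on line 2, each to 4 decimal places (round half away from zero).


largest singular value 49/10, smallest 98/2925
condition number: (49/10) ÷ (98/2925) = 146.2500
bound on ‖Δx‖/‖x‖: κ·ε = 146.2500·1/778 = 0.1880
solve Ax = b  →  x = [-70.9796 -96.0000]
‖b‖₂ = 5.6569 and ‖x‖₂ = 119.3905
re-solving with b+δb shifts x by Δx of norm 0.2170
realised ‖Δx‖/‖x‖ = 0.0018
realised/bound (from unrounded values) ≈ 0.0097

0.0018
0.1880


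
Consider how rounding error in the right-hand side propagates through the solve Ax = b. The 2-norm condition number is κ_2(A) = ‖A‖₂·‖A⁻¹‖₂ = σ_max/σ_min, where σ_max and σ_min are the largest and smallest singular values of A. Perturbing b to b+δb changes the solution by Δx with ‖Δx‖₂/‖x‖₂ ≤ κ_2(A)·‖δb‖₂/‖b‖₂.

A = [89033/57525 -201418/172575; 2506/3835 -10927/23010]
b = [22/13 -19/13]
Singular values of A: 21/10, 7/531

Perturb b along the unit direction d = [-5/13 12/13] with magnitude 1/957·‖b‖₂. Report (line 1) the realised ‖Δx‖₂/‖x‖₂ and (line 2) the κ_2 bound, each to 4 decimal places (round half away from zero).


largest singular value 21/10, smallest 7/531
condition number: (21/10) ÷ (7/531) = 159.3000
bound on ‖Δx‖/‖x‖: κ·ε = 159.3000·1/957 = 0.1665
solve Ax = b  →  x = [-90.6476 -121.6571]
‖b‖ = 2.2361, ‖x‖ = 151.7150
Δx = A⁻¹·δb where δb = 1/957·2.2361·d; ‖Δx‖ = 0.1772
realised ‖Δx‖/‖x‖ = 0.0012
so the bound overstates the realised error by a factor of ≈ 142.4830 (computed from the unrounded values)

0.0012
0.1665


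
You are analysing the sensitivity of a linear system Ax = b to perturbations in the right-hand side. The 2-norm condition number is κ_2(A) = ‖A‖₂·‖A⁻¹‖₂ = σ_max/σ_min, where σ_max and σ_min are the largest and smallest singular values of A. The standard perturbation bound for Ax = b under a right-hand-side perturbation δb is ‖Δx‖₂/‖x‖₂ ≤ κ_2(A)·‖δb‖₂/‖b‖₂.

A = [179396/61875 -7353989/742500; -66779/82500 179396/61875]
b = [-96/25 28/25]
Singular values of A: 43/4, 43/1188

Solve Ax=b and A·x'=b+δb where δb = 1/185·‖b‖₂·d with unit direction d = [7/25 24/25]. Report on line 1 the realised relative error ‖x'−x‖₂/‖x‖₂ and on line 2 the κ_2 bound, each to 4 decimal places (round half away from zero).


1.6054
1.6054

σ_max = 43/4, σ_min = 43/1188
condition number: (43/4) ÷ (43/1188) = 297.0000
perturbation bound = 297.0000·1/185 = 1.6054
solve Ax = b  →  x = [-0.1042 0.3572]
‖b‖₂ = 4.0000 and ‖x‖₂ = 0.3721
Δx = A⁻¹·δb where δb = 1/185·4.0000·d; ‖Δx‖ = 0.5974
dividing the unrounded norms, ‖Δx‖/‖x‖ = 1.6054
so the bound is sharp here: realised error equals the bound


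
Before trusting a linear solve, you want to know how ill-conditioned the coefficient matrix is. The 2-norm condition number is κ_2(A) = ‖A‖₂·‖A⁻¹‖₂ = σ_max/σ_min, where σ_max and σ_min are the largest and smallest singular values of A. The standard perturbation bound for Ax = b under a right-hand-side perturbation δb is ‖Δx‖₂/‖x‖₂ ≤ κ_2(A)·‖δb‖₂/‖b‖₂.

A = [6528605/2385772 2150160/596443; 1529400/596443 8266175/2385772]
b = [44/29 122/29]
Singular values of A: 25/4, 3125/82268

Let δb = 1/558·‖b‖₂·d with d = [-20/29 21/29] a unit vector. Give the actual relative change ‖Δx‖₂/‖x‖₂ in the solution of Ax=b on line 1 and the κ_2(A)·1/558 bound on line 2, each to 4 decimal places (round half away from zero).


from the listed singular values, σ₁ = 25/4, σ_n = 3125/82268
condition number: (25/4) ÷ (3125/82268) = 164.5360
worst-case relative error ≤ 164.5360 × 1/558 = 0.2949
solve Ax = b  →  x = [-41.7372 32.1029]
‖b‖ = 4.4721, ‖x‖ = 52.6554
re-solving with b+δb shifts x by Δx of norm 0.2110
relative error = 0.0040
so the bound overstates the realised error by a factor of ≈ 73.5882 (computed from the unrounded values)

0.0040
0.2949


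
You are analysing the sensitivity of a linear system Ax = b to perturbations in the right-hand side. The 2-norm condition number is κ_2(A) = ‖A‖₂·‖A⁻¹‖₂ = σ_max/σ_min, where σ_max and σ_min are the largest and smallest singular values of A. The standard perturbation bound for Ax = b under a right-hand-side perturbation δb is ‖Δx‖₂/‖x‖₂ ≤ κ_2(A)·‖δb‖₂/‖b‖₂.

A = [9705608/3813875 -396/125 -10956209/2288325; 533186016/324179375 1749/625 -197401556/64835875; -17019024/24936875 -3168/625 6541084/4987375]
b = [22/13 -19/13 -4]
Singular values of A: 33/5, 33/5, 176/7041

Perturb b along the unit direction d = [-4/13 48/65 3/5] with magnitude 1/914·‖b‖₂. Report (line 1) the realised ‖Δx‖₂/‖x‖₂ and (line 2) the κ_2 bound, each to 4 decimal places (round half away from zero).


0.0013
0.2889

σ_max = 33/5, σ_min = 176/7041
κ = σ_max/σ_min = (33/5)/(176/7041) = 264.0375
worst-case relative error ≤ 264.0375 × 1/914 = 0.2889
solve Ax = b  →  x = [-141.0881 0.2485 -75.5080]
‖b‖₂ = 4.5826 and ‖x‖₂ = 160.0231
with δb = [-0.0015 0.0037 0.0030], A·Δx = δb → ‖Δx‖ = 0.2006
relative error = 0.0013
realised/bound (from unrounded values) ≈ 0.0043


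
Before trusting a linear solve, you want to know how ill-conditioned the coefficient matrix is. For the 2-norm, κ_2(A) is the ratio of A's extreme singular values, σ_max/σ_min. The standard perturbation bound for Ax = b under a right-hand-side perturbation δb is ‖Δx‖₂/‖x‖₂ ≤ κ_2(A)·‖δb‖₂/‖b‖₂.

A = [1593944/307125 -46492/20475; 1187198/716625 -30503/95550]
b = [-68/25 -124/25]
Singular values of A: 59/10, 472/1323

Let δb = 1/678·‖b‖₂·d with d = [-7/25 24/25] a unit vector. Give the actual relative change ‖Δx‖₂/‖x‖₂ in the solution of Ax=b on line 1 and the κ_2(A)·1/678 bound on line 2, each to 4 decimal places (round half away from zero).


largest singular value 59/10, smallest 472/1323
κ = σ_max/σ_min = (59/10)/(472/1323) = 16.5375
bound on ‖Δx‖/‖x‖: κ·ε = 16.5375·1/678 = 0.0244
solve Ax = b  →  x = [-4.9381 -10.0887]
‖b‖ = 5.6569, ‖x‖ = 11.2323
δb = ε·‖b‖·d = [-0.0023 0.0080]; solving A·Δx = δb gives ‖Δx‖ = 0.0234
relative error = 0.0021
so the bound overstates the realised error by a factor of ≈ 11.7151 (computed from the unrounded values)

0.0021
0.0244


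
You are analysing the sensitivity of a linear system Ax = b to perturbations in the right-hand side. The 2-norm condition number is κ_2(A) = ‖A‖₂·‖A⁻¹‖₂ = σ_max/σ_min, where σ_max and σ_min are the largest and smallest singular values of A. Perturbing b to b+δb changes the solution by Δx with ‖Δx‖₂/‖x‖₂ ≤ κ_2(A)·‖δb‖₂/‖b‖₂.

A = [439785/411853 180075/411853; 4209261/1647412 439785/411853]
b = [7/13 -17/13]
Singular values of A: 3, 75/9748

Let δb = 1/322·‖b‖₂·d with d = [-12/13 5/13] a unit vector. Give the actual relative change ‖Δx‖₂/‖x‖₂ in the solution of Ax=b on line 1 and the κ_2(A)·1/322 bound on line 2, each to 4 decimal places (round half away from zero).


0.0044
1.2109

from the listed singular values, σ₁ = 3, σ_n = 75/9748
κ = σ_max/σ_min = 3/(75/9748) = 389.9200
perturbation bound = 389.9200·1/322 = 1.2109
solve Ax = b  →  x = [49.6821 -120.1036]
2-norm of b is 1.4142; of x, 129.9738
re-solving with b+δb shifts x by Δx of norm 0.5708
dividing the unrounded norms, ‖Δx‖/‖x‖ = 0.0044
realised/bound (from unrounded values) ≈ 0.0036


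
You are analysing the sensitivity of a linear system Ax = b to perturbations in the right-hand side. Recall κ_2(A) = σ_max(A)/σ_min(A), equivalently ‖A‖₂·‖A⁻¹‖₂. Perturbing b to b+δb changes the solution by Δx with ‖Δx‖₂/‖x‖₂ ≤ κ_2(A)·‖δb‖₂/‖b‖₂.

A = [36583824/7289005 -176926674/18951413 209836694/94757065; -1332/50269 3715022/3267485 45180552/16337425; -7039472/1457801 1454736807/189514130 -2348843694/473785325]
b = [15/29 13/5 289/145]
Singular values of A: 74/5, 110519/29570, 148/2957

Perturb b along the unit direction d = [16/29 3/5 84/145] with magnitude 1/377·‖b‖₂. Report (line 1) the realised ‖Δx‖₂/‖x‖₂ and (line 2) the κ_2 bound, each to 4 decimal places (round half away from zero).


largest singular value 74/5, smallest 148/2957
κ_2(A) = (74/5) / (148/2957) = 295.7000
bound on ‖Δx‖/‖x‖: κ·ε = 295.7000·1/377 = 0.7844
solve Ax = b  →  x = [-52.9193 -25.8790 11.0728]
‖b‖₂ = 3.3166 and ‖x‖₂ = 59.9398
Δx = A⁻¹·δb where δb = 1/377·3.3166·d; ‖Δx‖ = 0.1758
relative error = 0.0029
tightness: 0.0029 against a bound of 0.7844 (unrounded ratio ≈ 0.0037)

0.0029
0.7844


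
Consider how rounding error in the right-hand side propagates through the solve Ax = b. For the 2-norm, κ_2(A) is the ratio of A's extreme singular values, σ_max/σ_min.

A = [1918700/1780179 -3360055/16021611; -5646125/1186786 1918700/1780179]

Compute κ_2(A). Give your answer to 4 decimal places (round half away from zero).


152.4960

AᵀA = [179437350625/7540838244 -90836054750/16966886049; -90836054750/16966886049 184107171025/152701974441]; tr = 9084386725/363359844, det = 9765625/363359844
eigenvalues of AᵀA: λ = (tr ± √(tr²−4·det))/2 = 25, 390625/363359844
κ = σ_max/σ_min = 5/(625/19062) = 152.4960


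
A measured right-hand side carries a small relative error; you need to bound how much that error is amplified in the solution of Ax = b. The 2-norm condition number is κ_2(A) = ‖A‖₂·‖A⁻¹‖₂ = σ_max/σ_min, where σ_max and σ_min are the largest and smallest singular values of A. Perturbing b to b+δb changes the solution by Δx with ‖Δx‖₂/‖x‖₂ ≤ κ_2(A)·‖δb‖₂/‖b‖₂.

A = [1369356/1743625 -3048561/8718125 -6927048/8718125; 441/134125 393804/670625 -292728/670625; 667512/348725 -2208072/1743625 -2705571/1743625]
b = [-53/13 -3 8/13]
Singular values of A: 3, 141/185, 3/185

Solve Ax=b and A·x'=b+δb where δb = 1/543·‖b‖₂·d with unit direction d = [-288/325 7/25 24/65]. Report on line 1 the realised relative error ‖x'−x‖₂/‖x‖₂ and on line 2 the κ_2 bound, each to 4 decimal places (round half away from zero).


0.0031
0.3407

σ_max = 3, σ_min = 3/185
condition number: 3 ÷ (3/185) = 185.0000
κ_2(A)·‖δb‖/‖b‖ = 0.3407
solve Ax = b  →  x = [133.7356 72.4980 105.4110]
‖b‖ = 5.0990, ‖x‖ = 185.0747
re-solving with b+δb shifts x by Δx of norm 0.5791
relative error = 0.0031
realised/bound (from unrounded values) ≈ 0.0092


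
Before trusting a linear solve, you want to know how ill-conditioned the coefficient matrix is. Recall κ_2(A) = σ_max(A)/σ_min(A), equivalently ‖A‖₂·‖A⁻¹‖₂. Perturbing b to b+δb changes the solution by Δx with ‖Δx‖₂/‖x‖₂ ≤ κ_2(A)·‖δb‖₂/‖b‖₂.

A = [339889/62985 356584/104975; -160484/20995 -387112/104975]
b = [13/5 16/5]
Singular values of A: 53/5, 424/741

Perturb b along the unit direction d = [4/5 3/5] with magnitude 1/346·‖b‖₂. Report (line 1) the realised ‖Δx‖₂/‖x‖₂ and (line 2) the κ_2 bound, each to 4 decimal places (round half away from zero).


largest singular value 53/5, smallest 424/741
κ = σ_max/σ_min = (53/5)/(424/741) = 18.5250
bound on ‖Δx‖/‖x‖: κ·ε = 18.5250·1/346 = 0.0535
solve Ax = b  →  x = [-3.3729 6.1238]
‖b‖₂ = 4.1231 and ‖x‖₂ = 6.9912
δb = ε·‖b‖·d = [0.0095 0.0071]; solving A·Δx = δb gives ‖Δx‖ = 0.0208
relative error = 0.0030
tightness: 0.0030 against a bound of 0.0535 (unrounded ratio ≈ 0.0556)

0.0030
0.0535


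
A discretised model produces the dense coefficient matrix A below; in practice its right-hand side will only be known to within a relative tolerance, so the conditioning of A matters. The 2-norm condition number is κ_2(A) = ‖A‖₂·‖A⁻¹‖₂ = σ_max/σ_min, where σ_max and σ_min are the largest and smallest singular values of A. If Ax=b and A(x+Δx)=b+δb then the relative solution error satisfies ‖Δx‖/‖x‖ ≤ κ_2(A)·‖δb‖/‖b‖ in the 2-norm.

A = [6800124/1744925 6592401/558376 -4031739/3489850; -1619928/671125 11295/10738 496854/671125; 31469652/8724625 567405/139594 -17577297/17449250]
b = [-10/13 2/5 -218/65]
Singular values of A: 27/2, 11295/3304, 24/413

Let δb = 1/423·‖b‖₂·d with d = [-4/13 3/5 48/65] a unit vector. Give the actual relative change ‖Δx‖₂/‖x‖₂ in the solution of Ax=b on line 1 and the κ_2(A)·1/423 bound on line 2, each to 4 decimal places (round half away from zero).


largest singular value 27/2, smallest 24/413
condition number: (27/2) ÷ (24/413) = 232.3125
bound on ‖Δx‖/‖x‖: κ·ε = 232.3125·1/423 = 0.5492
solve Ax = b  →  x = [-10.2098 0.0883 -32.8728]
‖b‖ = 3.4641, ‖x‖ = 34.4220
with δb = [-0.0025 0.0049 0.0060], A·Δx = δb → ‖Δx‖ = 0.1409
relative error = 0.0041
tightness: 0.0041 against a bound of 0.5492 (unrounded ratio ≈ 0.0075)

0.0041
0.5492


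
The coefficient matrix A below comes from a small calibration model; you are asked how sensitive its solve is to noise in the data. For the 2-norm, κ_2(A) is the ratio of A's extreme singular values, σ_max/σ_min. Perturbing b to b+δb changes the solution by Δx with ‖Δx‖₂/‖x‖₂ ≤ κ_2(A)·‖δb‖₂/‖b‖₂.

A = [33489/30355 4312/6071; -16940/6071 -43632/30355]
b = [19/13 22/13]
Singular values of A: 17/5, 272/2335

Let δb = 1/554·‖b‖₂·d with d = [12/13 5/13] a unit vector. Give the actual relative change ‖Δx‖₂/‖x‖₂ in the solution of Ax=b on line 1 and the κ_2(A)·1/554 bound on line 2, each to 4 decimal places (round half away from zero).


from the listed singular values, σ₁ = 17/5, σ_n = 272/2335
condition number: (17/5) ÷ (272/2335) = 29.1875
worst-case relative error ≤ 29.1875 × 1/554 = 0.0527
solve Ax = b  →  x = [-8.3391 15.0108]
‖b‖₂ = 2.2361 and ‖x‖₂ = 17.1716
re-solving with b+δb shifts x by Δx of norm 0.0346
dividing the unrounded norms, ‖Δx‖/‖x‖ = 0.0020
so the bound overstates the realised error by a factor of ≈ 26.1099 (computed from the unrounded values)

0.0020
0.0527


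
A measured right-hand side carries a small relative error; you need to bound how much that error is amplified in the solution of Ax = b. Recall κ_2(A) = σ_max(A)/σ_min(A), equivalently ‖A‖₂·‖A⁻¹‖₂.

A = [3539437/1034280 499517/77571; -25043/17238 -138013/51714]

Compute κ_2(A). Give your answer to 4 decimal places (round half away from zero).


280.8000

AᵀA = [87487342801/6329793600 12302203031/474734520; 12302203031/474734520 6920101933/142420356]; tr = 12302515081/197121600, det = 38950081/788486400
char-poly roots: 6241/100 and 6241/7884864
κ_2(A) = √(λ_max/λ_min) = √((6241/100) / (6241/7884864)) = 280.8000


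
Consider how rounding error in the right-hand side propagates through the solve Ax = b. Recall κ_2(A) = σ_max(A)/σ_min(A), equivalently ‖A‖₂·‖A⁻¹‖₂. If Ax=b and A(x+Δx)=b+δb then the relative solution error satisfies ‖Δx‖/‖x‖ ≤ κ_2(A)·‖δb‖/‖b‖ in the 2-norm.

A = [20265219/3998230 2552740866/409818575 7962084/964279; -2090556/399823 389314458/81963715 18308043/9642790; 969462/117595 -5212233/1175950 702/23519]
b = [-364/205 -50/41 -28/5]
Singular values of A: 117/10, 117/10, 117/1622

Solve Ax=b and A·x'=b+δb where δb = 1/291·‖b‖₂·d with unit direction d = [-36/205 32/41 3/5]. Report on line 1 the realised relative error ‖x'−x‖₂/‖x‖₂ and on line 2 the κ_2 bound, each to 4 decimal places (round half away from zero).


0.0052
0.5574

σ_max = 117/10, σ_min = 117/1622
κ = σ_max/σ_min = (117/10)/(117/1622) = 162.2000
worst-case relative error ≤ 162.2000 × 1/291 = 0.5574
solve Ax = b  →  x = [18.5396 35.4883 -38.3672]
‖b‖ = 6.0000, ‖x‖ = 55.4543
δb = ε·‖b‖·d = [-0.0036 0.0161 0.0124]; solving A·Δx = δb gives ‖Δx‖ = 0.2858
realised ‖Δx‖/‖x‖ = 0.0052
so the bound overstates the realised error by a factor of ≈ 108.1359 (computed from the unrounded values)


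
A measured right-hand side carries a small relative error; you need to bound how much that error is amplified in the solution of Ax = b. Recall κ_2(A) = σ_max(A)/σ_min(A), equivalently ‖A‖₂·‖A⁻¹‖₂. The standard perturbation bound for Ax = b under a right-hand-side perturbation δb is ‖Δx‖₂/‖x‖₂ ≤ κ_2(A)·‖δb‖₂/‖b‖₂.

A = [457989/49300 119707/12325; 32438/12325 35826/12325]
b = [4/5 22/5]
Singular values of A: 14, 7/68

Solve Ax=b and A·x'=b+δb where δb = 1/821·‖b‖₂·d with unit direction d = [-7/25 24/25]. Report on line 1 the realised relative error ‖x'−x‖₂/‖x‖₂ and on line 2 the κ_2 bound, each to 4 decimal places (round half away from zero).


0.0014
0.1657

σ_max = 14, σ_min = 7/68
κ_2(A) = 14 / (7/68) = 136.0000
κ_2(A)·‖δb‖/‖b‖ = 0.1657
solve Ax = b  →  x = [-28.0394 26.9015]
2-norm of b is 4.4721; of x, 38.8574
with δb = [-0.0015 0.0052], A·Δx = δb → ‖Δx‖ = 0.0529
relative error = 0.0014
so the bound overstates the realised error by a factor of ≈ 121.6429 (computed from the unrounded values)


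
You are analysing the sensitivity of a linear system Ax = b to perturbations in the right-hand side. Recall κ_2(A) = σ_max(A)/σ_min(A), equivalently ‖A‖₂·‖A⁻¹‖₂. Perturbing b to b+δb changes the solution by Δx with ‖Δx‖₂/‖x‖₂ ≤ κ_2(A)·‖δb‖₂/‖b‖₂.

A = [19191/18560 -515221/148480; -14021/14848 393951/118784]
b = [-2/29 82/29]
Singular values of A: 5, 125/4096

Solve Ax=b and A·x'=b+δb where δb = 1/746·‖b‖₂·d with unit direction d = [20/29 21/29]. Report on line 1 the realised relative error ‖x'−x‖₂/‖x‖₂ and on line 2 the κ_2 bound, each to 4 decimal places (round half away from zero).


largest singular value 5, smallest 125/4096
κ_2(A) = 5 / (125/4096) = 163.8400
perturbation bound = 163.8400·1/746 = 0.2196
solve Ax = b  →  x = [62.8026 18.7341]
‖b‖₂ = 2.8284 and ‖x‖₂ = 65.5372
re-solving with b+δb shifts x by Δx of norm 0.1242
realised ‖Δx‖/‖x‖ = 0.0019
realised/bound (from unrounded values) ≈ 0.0086

0.0019
0.2196


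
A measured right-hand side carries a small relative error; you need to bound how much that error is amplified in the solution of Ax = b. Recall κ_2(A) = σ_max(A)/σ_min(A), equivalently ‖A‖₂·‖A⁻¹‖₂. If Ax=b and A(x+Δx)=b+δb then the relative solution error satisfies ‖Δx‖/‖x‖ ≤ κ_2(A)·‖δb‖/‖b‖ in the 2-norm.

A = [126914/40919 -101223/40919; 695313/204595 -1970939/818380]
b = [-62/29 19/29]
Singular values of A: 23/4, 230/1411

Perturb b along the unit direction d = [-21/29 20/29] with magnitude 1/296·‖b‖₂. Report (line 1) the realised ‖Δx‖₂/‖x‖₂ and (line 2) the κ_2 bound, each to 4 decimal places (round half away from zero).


0.0038
0.1192

from the listed singular values, σ₁ = 23/4, σ_n = 230/1411
κ = σ_max/σ_min = (23/4)/(230/1411) = 35.2750
κ_2(A)·‖δb‖/‖b‖ = 0.1192
solve Ax = b  →  x = [7.2226 9.9200]
‖b‖₂ = 2.2361 and ‖x‖₂ = 12.2708
with δb = [-0.0055 0.0052], A·Δx = δb → ‖Δx‖ = 0.0463
relative error = 0.0038
realised/bound (from unrounded values) ≈ 0.0317


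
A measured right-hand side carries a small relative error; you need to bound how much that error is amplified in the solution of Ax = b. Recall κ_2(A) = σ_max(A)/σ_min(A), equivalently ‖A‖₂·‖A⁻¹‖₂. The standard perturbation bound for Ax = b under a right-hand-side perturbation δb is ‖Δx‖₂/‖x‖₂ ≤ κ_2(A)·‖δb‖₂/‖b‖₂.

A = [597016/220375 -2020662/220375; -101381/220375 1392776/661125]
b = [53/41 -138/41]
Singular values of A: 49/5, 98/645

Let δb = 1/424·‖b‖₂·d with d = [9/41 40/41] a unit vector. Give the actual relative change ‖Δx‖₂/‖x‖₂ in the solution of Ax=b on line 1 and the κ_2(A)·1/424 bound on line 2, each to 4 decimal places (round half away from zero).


σ_max = 49/5, σ_min = 98/645
condition number: (49/5) ÷ (98/645) = 64.5000
worst-case relative error ≤ 64.5000 × 1/424 = 0.1521
solve Ax = b  →  x = [-18.8980 -5.7245]
‖b‖₂ = 3.6056 and ‖x‖₂ = 19.7460
re-solving with b+δb shifts x by Δx of norm 0.0560
realised ‖Δx‖/‖x‖ = 0.0028
tightness: 0.0028 against a bound of 0.1521 (unrounded ratio ≈ 0.0186)

0.0028
0.1521


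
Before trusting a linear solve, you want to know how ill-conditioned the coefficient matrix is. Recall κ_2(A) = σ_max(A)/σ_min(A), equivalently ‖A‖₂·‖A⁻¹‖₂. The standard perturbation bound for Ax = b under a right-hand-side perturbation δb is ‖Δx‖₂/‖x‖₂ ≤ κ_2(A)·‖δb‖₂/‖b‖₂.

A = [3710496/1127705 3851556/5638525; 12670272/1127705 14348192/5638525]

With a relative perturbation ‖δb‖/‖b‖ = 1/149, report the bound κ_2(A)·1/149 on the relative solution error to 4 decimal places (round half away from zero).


1.3845

AᵀA = [6972142924800/50868742681 1568693427840/50868742681; 1568693427840/50868742681 353128155664/50868742681]; tr = 4357686544/30261001, det = 14745600/30261001
char-poly roots: 144 and 102400/30261001
κ = σ_max/σ_min = 12/(320/5501) = 206.2875
κ_2(A)·‖δb‖/‖b‖ = 1.3845


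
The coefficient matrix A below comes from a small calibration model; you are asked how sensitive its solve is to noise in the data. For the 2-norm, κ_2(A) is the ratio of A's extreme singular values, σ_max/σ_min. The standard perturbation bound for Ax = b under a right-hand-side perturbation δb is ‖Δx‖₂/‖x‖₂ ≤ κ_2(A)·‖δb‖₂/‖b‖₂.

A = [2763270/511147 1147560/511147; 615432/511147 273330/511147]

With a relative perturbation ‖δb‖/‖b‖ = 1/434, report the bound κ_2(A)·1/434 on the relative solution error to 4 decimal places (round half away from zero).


0.4419

AᵀA = [4767648804/155426089 1986456960/155426089; 1986456960/155426089 827842500/155426089]; tr = 33109416/919681, det = 32400/919681
λ_max, λ_min = (33109416/919681 ± √1096114237203456/845813141761)/2 = 36, 900/919681
so κ_2 = √(36 / (900/919681)) = 191.8000
worst-case relative error ≤ 191.8000 × 1/434 = 0.4419


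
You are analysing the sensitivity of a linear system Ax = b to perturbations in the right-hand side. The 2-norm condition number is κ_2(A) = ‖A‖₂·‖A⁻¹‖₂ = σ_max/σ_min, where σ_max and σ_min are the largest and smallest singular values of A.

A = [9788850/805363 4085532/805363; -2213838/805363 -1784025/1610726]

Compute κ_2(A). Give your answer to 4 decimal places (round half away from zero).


M = AᵀA = [59918300424/385847449 24965753175/385847449; 24965753175/385847449 41611559841/1543389796]. tr(M)=1664406873/9132484, det(M)=531441/2283121
solving λ² − 1664406873/9132484·λ + 531441/2283121 = 0 gives λ = 729/4, 2916/2283121
κ_2(A) = √(λ_max/λ_min) = √((729/4) / (2916/2283121)) = 377.7500

377.7500


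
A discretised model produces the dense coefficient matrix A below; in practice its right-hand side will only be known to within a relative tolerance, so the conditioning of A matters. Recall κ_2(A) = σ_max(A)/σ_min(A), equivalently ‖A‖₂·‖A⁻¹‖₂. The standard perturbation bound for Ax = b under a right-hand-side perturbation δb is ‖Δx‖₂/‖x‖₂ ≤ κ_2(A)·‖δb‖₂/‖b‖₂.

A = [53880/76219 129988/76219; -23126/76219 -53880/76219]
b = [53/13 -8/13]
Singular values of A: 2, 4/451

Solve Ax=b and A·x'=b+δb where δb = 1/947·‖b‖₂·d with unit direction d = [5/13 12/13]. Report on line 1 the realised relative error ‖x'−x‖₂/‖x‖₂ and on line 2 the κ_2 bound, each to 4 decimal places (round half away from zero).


σ_max = 2, σ_min = 4/451
κ_2(A) = 2 / (4/451) = 225.5000
κ_2(A)·‖δb‖/‖b‖ = 0.2381
solve Ax = b  →  x = [-103.3077 45.2115]
‖b‖ = 4.1231, ‖x‖ = 112.7677
with δb = [0.0017 0.0040], A·Δx = δb → ‖Δx‖ = 0.4909
relative error = 0.0044
realised/bound (from unrounded values) ≈ 0.0183

0.0044
0.2381


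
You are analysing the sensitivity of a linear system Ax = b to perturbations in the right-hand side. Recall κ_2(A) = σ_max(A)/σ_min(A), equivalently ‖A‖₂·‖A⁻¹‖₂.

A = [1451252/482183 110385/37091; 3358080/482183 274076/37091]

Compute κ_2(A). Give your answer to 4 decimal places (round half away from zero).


79.9375

form AᵀA = [79188364816/1375742281 83120429700/1375742281; 83120429700/1375742281 87302502001/1375742281] with trace 197967737/1635841 and determinant 3748096/1635841
solving λ² − 197967737/1635841·λ + 3748096/1635841 = 0 gives λ = 121, 30976/1635841
κ = σ_max/σ_min = 11/(176/1279) = 79.9375


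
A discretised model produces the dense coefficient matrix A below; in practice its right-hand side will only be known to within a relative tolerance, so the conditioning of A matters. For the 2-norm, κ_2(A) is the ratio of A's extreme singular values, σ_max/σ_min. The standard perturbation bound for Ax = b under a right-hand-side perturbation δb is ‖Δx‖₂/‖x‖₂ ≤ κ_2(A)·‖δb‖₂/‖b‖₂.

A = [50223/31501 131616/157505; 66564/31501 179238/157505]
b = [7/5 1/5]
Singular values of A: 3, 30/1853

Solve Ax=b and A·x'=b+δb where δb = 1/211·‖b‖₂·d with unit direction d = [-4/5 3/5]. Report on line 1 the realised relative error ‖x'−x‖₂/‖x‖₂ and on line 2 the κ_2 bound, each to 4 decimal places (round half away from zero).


σ_max = 3, σ_min = 30/1853
κ = σ_max/σ_min = 3/(30/1853) = 185.3000
κ_2(A)·‖δb‖/‖b‖ = 0.8782
solve Ax = b  →  x = [29.3608 -54.3431]
‖b‖ = 1.4142, ‖x‖ = 61.7676
δb = ε·‖b‖·d = [-0.0054 0.0040]; solving A·Δx = δb gives ‖Δx‖ = 0.4140
dividing the unrounded norms, ‖Δx‖/‖x‖ = 0.0067
realised/bound (from unrounded values) ≈ 0.0076

0.0067
0.8782


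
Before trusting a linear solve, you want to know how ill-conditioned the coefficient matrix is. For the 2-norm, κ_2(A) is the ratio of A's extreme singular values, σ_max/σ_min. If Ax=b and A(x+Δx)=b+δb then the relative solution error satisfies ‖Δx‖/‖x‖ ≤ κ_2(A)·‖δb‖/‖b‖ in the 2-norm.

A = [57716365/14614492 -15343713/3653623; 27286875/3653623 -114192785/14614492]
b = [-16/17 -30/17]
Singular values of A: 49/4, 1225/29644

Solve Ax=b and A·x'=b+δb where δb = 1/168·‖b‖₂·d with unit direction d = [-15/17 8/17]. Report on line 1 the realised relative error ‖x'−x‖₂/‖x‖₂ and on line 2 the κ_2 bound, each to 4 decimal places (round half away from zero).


1.7645
1.7645

σ_max = 49/4, σ_min = 1225/29644
condition number: (49/4) ÷ (1225/29644) = 296.4400
worst-case relative error ≤ 296.4400 × 1/168 = 1.7645
solve Ax = b  →  x = [-0.1126 0.1182]
2-norm of b is 2.0000; of x, 0.1633
re-solving with b+δb shifts x by Δx of norm 0.2881
realised ‖Δx‖/‖x‖ = 1.7645
so the bound is sharp here: realised error equals the bound


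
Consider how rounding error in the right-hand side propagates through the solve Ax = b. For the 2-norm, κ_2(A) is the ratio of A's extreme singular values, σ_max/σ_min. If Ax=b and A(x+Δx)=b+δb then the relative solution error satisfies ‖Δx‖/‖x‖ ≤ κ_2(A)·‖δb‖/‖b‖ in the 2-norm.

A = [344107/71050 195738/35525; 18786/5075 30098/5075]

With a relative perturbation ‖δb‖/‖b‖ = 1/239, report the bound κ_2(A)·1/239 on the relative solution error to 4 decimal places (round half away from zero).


form AᵀA = [44608973/1200500 14597631/300125; 14597631/300125 19667528/300125] with trace 24655817/240100 and determinant 104060401/1500625
eigenvalues of AᵀA: λ = (tr ± √(tr²−4·det))/2 = 10201/100, 40804/60025
so κ_2 = √((10201/100) / (40804/60025)) = 12.2500
perturbation bound = 12.2500·1/239 = 0.0513

0.0513
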